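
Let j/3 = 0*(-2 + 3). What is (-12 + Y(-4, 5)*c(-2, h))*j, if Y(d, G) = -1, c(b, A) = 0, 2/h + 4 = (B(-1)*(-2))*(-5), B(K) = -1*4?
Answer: 0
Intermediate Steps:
B(K) = -4
h = -1/22 (h = 2/(-4 - 4*(-2)*(-5)) = 2/(-4 + 8*(-5)) = 2/(-4 - 40) = 2/(-44) = 2*(-1/44) = -1/22 ≈ -0.045455)
j = 0 (j = 3*(0*(-2 + 3)) = 3*(0*1) = 3*0 = 0)
(-12 + Y(-4, 5)*c(-2, h))*j = (-12 - 1*0)*0 = (-12 + 0)*0 = -12*0 = 0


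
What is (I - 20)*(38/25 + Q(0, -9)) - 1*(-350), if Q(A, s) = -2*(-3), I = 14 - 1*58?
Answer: -3282/25 ≈ -131.28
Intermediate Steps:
I = -44 (I = 14 - 58 = -44)
Q(A, s) = 6
(I - 20)*(38/25 + Q(0, -9)) - 1*(-350) = (-44 - 20)*(38/25 + 6) - 1*(-350) = -64*(38*(1/25) + 6) + 350 = -64*(38/25 + 6) + 350 = -64*188/25 + 350 = -12032/25 + 350 = -3282/25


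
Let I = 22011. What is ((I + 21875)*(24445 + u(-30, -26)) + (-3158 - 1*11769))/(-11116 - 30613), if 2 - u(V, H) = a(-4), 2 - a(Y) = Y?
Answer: -1072602799/41729 ≈ -25704.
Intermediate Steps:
a(Y) = 2 - Y
u(V, H) = -4 (u(V, H) = 2 - (2 - 1*(-4)) = 2 - (2 + 4) = 2 - 1*6 = 2 - 6 = -4)
((I + 21875)*(24445 + u(-30, -26)) + (-3158 - 1*11769))/(-11116 - 30613) = ((22011 + 21875)*(24445 - 4) + (-3158 - 1*11769))/(-11116 - 30613) = (43886*24441 + (-3158 - 11769))/(-41729) = (1072617726 - 14927)*(-1/41729) = 1072602799*(-1/41729) = -1072602799/41729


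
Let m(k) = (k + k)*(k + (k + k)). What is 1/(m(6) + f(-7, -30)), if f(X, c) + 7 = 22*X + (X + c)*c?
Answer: 1/1165 ≈ 0.00085837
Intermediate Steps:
f(X, c) = -7 + 22*X + c*(X + c) (f(X, c) = -7 + (22*X + (X + c)*c) = -7 + (22*X + c*(X + c)) = -7 + 22*X + c*(X + c))
m(k) = 6*k² (m(k) = (2*k)*(k + 2*k) = (2*k)*(3*k) = 6*k²)
1/(m(6) + f(-7, -30)) = 1/(6*6² + (-7 + (-30)² + 22*(-7) - 7*(-30))) = 1/(6*36 + (-7 + 900 - 154 + 210)) = 1/(216 + 949) = 1/1165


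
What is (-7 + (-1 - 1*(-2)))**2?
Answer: 36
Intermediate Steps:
(-7 + (-1 - 1*(-2)))**2 = (-7 + (-1 + 2))**2 = (-7 + 1)**2 = (-6)**2 = 36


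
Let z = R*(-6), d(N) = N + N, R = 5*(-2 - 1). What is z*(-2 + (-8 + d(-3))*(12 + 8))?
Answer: -25380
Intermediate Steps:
R = -15 (R = 5*(-3) = -15)
d(N) = 2*N
z = 90 (z = -15*(-6) = 90)
z*(-2 + (-8 + d(-3))*(12 + 8)) = 90*(-2 + (-8 + 2*(-3))*(12 + 8)) = 90*(-2 + (-8 - 6)*20) = 90*(-2 - 14*20) = 90*(-2 - 280) = 90*(-282) = -25380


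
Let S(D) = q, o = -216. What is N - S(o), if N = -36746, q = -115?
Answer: -36631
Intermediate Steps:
S(D) = -115
N - S(o) = -36746 - 1*(-115) = -36746 + 115 = -36631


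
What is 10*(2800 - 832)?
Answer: 19680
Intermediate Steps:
10*(2800 - 832) = 10*1968 = 19680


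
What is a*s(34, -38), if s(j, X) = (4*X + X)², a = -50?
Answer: -1805000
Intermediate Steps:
s(j, X) = 25*X² (s(j, X) = (5*X)² = 25*X²)
a*s(34, -38) = -1250*(-38)² = -1250*1444 = -50*36100 = -1805000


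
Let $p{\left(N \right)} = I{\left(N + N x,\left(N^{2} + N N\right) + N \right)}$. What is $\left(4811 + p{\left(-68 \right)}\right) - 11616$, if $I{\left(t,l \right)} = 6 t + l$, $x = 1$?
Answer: $1559$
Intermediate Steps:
$I{\left(t,l \right)} = l + 6 t$
$p{\left(N \right)} = 2 N^{2} + 13 N$ ($p{\left(N \right)} = \left(\left(N^{2} + N N\right) + N\right) + 6 \left(N + N 1\right) = \left(\left(N^{2} + N^{2}\right) + N\right) + 6 \left(N + N\right) = \left(2 N^{2} + N\right) + 6 \cdot 2 N = \left(N + 2 N^{2}\right) + 12 N = 2 N^{2} + 13 N$)
$\left(4811 + p{\left(-68 \right)}\right) - 11616 = \left(4811 - 68 \left(13 + 2 \left(-68\right)\right)\right) - 11616 = \left(4811 - 68 \left(13 - 136\right)\right) - 11616 = \left(4811 - -8364\right) - 11616 = \left(4811 + 8364\right) - 11616 = 13175 - 11616 = 1559$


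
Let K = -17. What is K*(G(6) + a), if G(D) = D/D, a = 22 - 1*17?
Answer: -102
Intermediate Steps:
a = 5 (a = 22 - 17 = 5)
G(D) = 1
K*(G(6) + a) = -17*(1 + 5) = -17*6 = -102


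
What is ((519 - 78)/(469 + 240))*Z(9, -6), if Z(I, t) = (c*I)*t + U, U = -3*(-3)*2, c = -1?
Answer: 31752/709 ≈ 44.784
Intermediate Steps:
U = 18 (U = 9*2 = 18)
Z(I, t) = 18 - I*t (Z(I, t) = (-I)*t + 18 = -I*t + 18 = 18 - I*t)
((519 - 78)/(469 + 240))*Z(9, -6) = ((519 - 78)/(469 + 240))*(18 - 1*9*(-6)) = (441/709)*(18 + 54) = (441*(1/709))*72 = (441/709)*72 = 31752/709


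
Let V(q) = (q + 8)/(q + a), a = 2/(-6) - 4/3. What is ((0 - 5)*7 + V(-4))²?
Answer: 368449/289 ≈ 1274.9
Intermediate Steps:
a = -5/3 (a = 2*(-⅙) - 4*⅓ = -⅓ - 4/3 = -5/3 ≈ -1.6667)
V(q) = (8 + q)/(-5/3 + q) (V(q) = (q + 8)/(q - 5/3) = (8 + q)/(-5/3 + q))
((0 - 5)*7 + V(-4))² = ((0 - 5)*7 + 3*(8 - 4)/(-5 + 3*(-4)))² = (-5*7 + 3*4/(-5 - 12))² = (-35 + 3*4/(-17))² = (-35 + 3*(-1/17)*4)² = (-35 - 12/17)² = (-607/17)² = 368449/289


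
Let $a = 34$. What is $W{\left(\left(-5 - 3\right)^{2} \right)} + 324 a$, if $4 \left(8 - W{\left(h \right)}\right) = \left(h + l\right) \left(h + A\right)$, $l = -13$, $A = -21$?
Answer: $\frac{41903}{4} \approx 10476.0$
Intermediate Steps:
$W{\left(h \right)} = 8 - \frac{\left(-21 + h\right) \left(-13 + h\right)}{4}$ ($W{\left(h \right)} = 8 - \frac{\left(h - 13\right) \left(h - 21\right)}{4} = 8 - \frac{\left(-13 + h\right) \left(-21 + h\right)}{4} = 8 - \frac{\left(-21 + h\right) \left(-13 + h\right)}{4}$)
$W{\left(\left(-5 - 3\right)^{2} \right)} + 324 a = \left(- \frac{241}{4} - \frac{\left(\left(-5 - 3\right)^{2}\right)^{2}}{4} + \frac{17 \left(-5 - 3\right)^{2}}{2}\right) + 324 \cdot 34 = \left(- \frac{241}{4} - \frac{\left(\left(-8\right)^{2}\right)^{2}}{4} + \frac{17 \left(-8\right)^{2}}{2}\right) + 11016 = \left(- \frac{241}{4} - \frac{64^{2}}{4} + \frac{17}{2} \cdot 64\right) + 11016 = \left(- \frac{241}{4} - 1024 + 544\right) + 11016 = - \frac{2161}{4} + 11016 = \frac{41903}{4}$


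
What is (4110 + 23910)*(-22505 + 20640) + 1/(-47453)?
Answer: -2479765656901/47453 ≈ -5.2257e+7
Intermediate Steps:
(4110 + 23910)*(-22505 + 20640) + 1/(-47453) = 28020*(-1865) - 1/47453 = -52257300 - 1/47453 = -2479765656901/47453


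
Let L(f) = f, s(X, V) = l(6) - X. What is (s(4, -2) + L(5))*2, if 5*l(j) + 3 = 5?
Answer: 14/5 ≈ 2.8000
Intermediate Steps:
l(j) = 2/5 (l(j) = -3/5 + (1/5)*5 = -3/5 + 1 = 2/5)
s(X, V) = 2/5 - X
(s(4, -2) + L(5))*2 = ((2/5 - 1*4) + 5)*2 = ((2/5 - 4) + 5)*2 = (-18/5 + 5)*2 = (7/5)*2 = 14/5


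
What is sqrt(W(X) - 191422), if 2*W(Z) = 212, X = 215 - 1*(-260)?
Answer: 2*I*sqrt(47829) ≈ 437.4*I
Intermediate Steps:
X = 475 (X = 215 + 260 = 475)
W(Z) = 106 (W(Z) = (1/2)*212 = 106)
sqrt(W(X) - 191422) = sqrt(106 - 191422) = sqrt(-191316) = 2*I*sqrt(47829)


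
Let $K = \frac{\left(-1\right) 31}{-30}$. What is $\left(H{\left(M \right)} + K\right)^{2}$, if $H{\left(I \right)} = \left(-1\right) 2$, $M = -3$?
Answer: $\frac{841}{900} \approx 0.93444$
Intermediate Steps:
$K = \frac{31}{30}$ ($K = \left(-31\right) \left(- \frac{1}{30}\right) = \frac{31}{30} \approx 1.0333$)
$H{\left(I \right)} = -2$
$\left(H{\left(M \right)} + K\right)^{2} = \left(-2 + \frac{31}{30}\right)^{2} = \left(- \frac{29}{30}\right)^{2} = \frac{841}{900}$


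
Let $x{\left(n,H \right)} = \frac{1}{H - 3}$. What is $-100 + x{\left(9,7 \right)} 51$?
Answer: $- \frac{349}{4} \approx -87.25$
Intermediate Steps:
$x{\left(n,H \right)} = \frac{1}{-3 + H}$
$-100 + x{\left(9,7 \right)} 51 = -100 + \frac{1}{-3 + 7} \cdot 51 = -100 + \frac{1}{4} \cdot 51 = -100 + \frac{51}{4} = - \frac{349}{4}$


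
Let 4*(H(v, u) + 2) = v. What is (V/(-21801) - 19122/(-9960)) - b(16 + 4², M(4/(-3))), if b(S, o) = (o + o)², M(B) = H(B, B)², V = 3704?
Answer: -114145223911/977120820 ≈ -116.82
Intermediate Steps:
H(v, u) = -2 + v/4
M(B) = (-2 + B/4)²
b(S, o) = 4*o² (b(S, o) = (2*o)² = 4*o²)
(V/(-21801) - 19122/(-9960)) - b(16 + 4², M(4/(-3))) = (3704/(-21801) - 19122/(-9960)) - 4*((-8 + 4/(-3))²/16)² = (3704*(-1/21801) - 19122*(-1/9960)) - 4*((-8 + 4*(-⅓))²/16)² = (-3704/21801 + 3187/1660) - 4*((-8 - 4/3)²/16)² = 63331147/36189660 - 4*((-28/3)²/16)² = 63331147/36189660 - 4*((1/16)*(784/9))² = 63331147/36189660 - 4*(49/9)² = 63331147/36189660 - 4*2401/81 = 63331147/36189660 - 1*9604/81 = 63331147/36189660 - 9604/81 = -114145223911/977120820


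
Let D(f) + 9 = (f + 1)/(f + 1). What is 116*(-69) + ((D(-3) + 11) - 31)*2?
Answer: -8060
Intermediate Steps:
D(f) = -8 (D(f) = -9 + (f + 1)/(f + 1) = -9 + (1 + f)/(1 + f) = -9 + 1 = -8)
116*(-69) + ((D(-3) + 11) - 31)*2 = 116*(-69) + ((-8 + 11) - 31)*2 = -8004 + (3 - 31)*2 = -8004 - 28*2 = -8004 - 56 = -8060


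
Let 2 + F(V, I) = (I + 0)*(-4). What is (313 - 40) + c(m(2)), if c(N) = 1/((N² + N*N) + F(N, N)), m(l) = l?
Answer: 545/2 ≈ 272.50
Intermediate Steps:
F(V, I) = -2 - 4*I (F(V, I) = -2 + (I + 0)*(-4) = -2 + I*(-4) = -2 - 4*I)
c(N) = 1/(-2 - 4*N + 2*N²) (c(N) = 1/((N² + N*N) + (-2 - 4*N)) = 1/((N² + N²) + (-2 - 4*N)) = 1/(2*N² + (-2 - 4*N)) = 1/(-2 - 4*N + 2*N²))
(313 - 40) + c(m(2)) = (313 - 40) + 1/(2*(-1 + 2² - 2*2)) = 273 + 1/(2*(-1 + 4 - 4)) = 273 + (½)/(-1) = 273 + (½)*(-1) = 273 - ½ = 545/2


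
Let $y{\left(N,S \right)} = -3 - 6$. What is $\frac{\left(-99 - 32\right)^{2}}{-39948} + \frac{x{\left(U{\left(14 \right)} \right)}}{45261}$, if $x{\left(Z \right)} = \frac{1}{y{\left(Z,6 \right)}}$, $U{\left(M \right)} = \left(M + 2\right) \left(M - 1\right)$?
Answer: $- \frac{2330185379}{5424259284} \approx -0.42959$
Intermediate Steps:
$y{\left(N,S \right)} = -9$ ($y{\left(N,S \right)} = -3 - 6 = -9$)
$U{\left(M \right)} = \left(-1 + M\right) \left(2 + M\right)$ ($U{\left(M \right)} = \left(2 + M\right) \left(-1 + M\right) = \left(-1 + M\right) \left(2 + M\right)$)
$x{\left(Z \right)} = - \frac{1}{9}$ ($x{\left(Z \right)} = \frac{1}{-9} = - \frac{1}{9}$)
$\frac{\left(-99 - 32\right)^{2}}{-39948} + \frac{x{\left(U{\left(14 \right)} \right)}}{45261} = \frac{\left(-99 - 32\right)^{2}}{-39948} - \frac{1}{9 \cdot 45261} = \left(-131\right)^{2} \left(- \frac{1}{39948}\right) - \frac{1}{407349} = 17161 \left(- \frac{1}{39948}\right) - \frac{1}{407349} = - \frac{17161}{39948} - \frac{1}{407349} = - \frac{2330185379}{5424259284}$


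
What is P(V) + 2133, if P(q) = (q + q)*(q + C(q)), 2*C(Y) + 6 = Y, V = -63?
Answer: 14418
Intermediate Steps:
C(Y) = -3 + Y/2
P(q) = 2*q*(-3 + 3*q/2) (P(q) = (q + q)*(q + (-3 + q/2)) = (2*q)*(-3 + 3*q/2) = 2*q*(-3 + 3*q/2))
P(V) + 2133 = 3*(-63)*(-2 - 63) + 2133 = 3*(-63)*(-65) + 2133 = 12285 + 2133 = 14418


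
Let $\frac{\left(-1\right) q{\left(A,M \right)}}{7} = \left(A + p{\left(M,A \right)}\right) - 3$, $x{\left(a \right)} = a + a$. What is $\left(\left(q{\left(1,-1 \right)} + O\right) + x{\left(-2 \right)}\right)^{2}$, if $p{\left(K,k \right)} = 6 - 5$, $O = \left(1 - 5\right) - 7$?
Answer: $64$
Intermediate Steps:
$O = -11$ ($O = -4 - 7 = -11$)
$x{\left(a \right)} = 2 a$
$p{\left(K,k \right)} = 1$
$q{\left(A,M \right)} = 14 - 7 A$ ($q{\left(A,M \right)} = - 7 \left(\left(A + 1\right) - 3\right) = - 7 \left(\left(1 + A\right) - 3\right) = - 7 \left(-2 + A\right) = 14 - 7 A$)
$\left(\left(q{\left(1,-1 \right)} + O\right) + x{\left(-2 \right)}\right)^{2} = \left(\left(\left(14 - 7\right) - 11\right) + 2 \left(-2\right)\right)^{2} = \left(\left(\left(14 - 7\right) - 11\right) - 4\right)^{2} = \left(\left(7 - 11\right) - 4\right)^{2} = \left(-4 - 4\right)^{2} = \left(-8\right)^{2} = 64$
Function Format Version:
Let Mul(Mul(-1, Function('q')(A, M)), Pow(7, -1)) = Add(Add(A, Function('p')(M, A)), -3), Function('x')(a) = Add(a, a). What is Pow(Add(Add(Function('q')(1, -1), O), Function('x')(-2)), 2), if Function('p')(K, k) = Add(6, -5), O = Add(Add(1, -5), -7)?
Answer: 64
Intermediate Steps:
O = -11 (O = Add(-4, -7) = -11)
Function('x')(a) = Mul(2, a)
Function('p')(K, k) = 1
Function('q')(A, M) = Add(14, Mul(-7, A)) (Function('q')(A, M) = Mul(-7, Add(Add(A, 1), -3)) = Mul(-7, Add(Add(1, A), -3)) = Mul(-7, Add(-2, A)) = Add(14, Mul(-7, A)))
Pow(Add(Add(Function('q')(1, -1), O), Function('x')(-2)), 2) = Pow(Add(Add(Add(14, Mul(-7, 1)), -11), Mul(2, -2)), 2) = Pow(Add(Add(Add(14, -7), -11), -4), 2) = Pow(Add(Add(7, -11), -4), 2) = Pow(Add(-4, -4), 2) = Pow(-8, 2) = 64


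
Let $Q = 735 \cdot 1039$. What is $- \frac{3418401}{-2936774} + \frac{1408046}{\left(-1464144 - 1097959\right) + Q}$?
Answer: $\frac{1006334687017}{2640802979506} \approx 0.38107$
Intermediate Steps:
$Q = 763665$
$- \frac{3418401}{-2936774} + \frac{1408046}{\left(-1464144 - 1097959\right) + Q} = - \frac{3418401}{-2936774} + \frac{1408046}{\left(-1464144 - 1097959\right) + 763665} = \left(-3418401\right) \left(- \frac{1}{2936774}\right) + \frac{1408046}{-2562103 + 763665} = \frac{3418401}{2936774} + \frac{1408046}{-1798438} = \frac{3418401}{2936774} + 1408046 \left(- \frac{1}{1798438}\right) = \frac{3418401}{2936774} - \frac{704023}{899219} = \frac{1006334687017}{2640802979506}$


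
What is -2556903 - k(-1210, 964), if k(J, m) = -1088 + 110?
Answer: -2555925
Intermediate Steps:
k(J, m) = -978
-2556903 - k(-1210, 964) = -2556903 - 1*(-978) = -2556903 + 978 = -2555925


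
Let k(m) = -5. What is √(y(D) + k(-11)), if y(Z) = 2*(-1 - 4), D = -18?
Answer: I*√15 ≈ 3.873*I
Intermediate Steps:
y(Z) = -10 (y(Z) = 2*(-5) = -10)
√(y(D) + k(-11)) = √(-10 - 5) = √(-15) = I*√15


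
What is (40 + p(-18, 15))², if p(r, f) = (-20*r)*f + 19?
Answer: 29800681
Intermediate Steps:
p(r, f) = 19 - 20*f*r (p(r, f) = -20*f*r + 19 = 19 - 20*f*r)
(40 + p(-18, 15))² = (40 + (19 - 20*15*(-18)))² = (40 + (19 + 5400))² = (40 + 5419)² = 5459² = 29800681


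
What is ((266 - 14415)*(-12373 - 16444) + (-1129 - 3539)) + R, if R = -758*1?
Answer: 407726307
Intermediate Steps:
R = -758
((266 - 14415)*(-12373 - 16444) + (-1129 - 3539)) + R = ((266 - 14415)*(-12373 - 16444) + (-1129 - 3539)) - 758 = (-14149*(-28817) - 4668) - 758 = (407731733 - 4668) - 758 = 407727065 - 758 = 407726307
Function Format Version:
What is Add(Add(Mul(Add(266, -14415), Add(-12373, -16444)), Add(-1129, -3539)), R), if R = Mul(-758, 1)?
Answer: 407726307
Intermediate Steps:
R = -758
Add(Add(Mul(Add(266, -14415), Add(-12373, -16444)), Add(-1129, -3539)), R) = Add(Add(Mul(Add(266, -14415), Add(-12373, -16444)), Add(-1129, -3539)), -758) = Add(Add(Mul(-14149, -28817), -4668), -758) = Add(Add(407731733, -4668), -758) = Add(407727065, -758) = 407726307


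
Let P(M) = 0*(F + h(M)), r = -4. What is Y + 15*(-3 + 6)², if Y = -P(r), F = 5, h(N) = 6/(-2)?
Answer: 135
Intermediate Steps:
h(N) = -3 (h(N) = 6*(-½) = -3)
P(M) = 0 (P(M) = 0*(5 - 3) = 0*2 = 0)
Y = 0 (Y = -1*0 = 0)
Y + 15*(-3 + 6)² = 0 + 15*(-3 + 6)² = 0 + 15*3² = 0 + 15*9 = 0 + 135 = 135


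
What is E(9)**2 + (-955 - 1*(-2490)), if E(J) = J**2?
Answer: 8096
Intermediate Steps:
E(9)**2 + (-955 - 1*(-2490)) = (9**2)**2 + (-955 - 1*(-2490)) = 81**2 + (-955 + 2490) = 6561 + 1535 = 8096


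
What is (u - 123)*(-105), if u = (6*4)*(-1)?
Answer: 15435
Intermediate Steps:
u = -24 (u = 24*(-1) = -24)
(u - 123)*(-105) = (-24 - 123)*(-105) = -147*(-105) = 15435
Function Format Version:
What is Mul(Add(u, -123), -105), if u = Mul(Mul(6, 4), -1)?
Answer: 15435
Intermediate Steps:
u = -24 (u = Mul(24, -1) = -24)
Mul(Add(u, -123), -105) = Mul(Add(-24, -123), -105) = Mul(-147, -105) = 15435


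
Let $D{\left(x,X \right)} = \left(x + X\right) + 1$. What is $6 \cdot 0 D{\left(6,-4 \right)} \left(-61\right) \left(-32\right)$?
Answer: $0$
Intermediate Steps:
$D{\left(x,X \right)} = 1 + X + x$ ($D{\left(x,X \right)} = \left(X + x\right) + 1 = 1 + X + x$)
$6 \cdot 0 D{\left(6,-4 \right)} \left(-61\right) \left(-32\right) = 6 \cdot 0 \left(1 - 4 + 6\right) \left(-61\right) \left(-32\right) = 0 \cdot 3 \left(-61\right) \left(-32\right) = 0 \left(-61\right) \left(-32\right) = 0 \left(-32\right) = 0$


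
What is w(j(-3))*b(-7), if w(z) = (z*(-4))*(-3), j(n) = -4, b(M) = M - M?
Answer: 0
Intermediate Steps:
b(M) = 0
w(z) = 12*z (w(z) = -4*z*(-3) = 12*z)
w(j(-3))*b(-7) = (12*(-4))*0 = -48*0 = 0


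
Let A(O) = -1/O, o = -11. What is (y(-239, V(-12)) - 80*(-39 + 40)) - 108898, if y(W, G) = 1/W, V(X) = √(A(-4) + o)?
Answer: -26045743/239 ≈ -1.0898e+5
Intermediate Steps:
V(X) = I*√43/2 (V(X) = √(-1/(-4) - 11) = √(-1*(-¼) - 11) = √(¼ - 11) = √(-43/4) = I*√43/2)
(y(-239, V(-12)) - 80*(-39 + 40)) - 108898 = (1/(-239) - 80*(-39 + 40)) - 108898 = (-1/239 - 80*1) - 108898 = (-1/239 - 80) - 108898 = -19121/239 - 108898 = -26045743/239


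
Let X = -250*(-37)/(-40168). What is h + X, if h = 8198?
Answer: 164644007/20084 ≈ 8197.8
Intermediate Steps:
X = -4625/20084 (X = 9250*(-1/40168) = -4625/20084 ≈ -0.23028)
h + X = 8198 - 4625/20084 = 164644007/20084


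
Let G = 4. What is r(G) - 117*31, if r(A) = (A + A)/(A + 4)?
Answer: -3626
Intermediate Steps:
r(A) = 2*A/(4 + A) (r(A) = (2*A)/(4 + A) = 2*A/(4 + A))
r(G) - 117*31 = 2*4/(4 + 4) - 117*31 = 2*4/8 - 3627 = 2*4*(⅛) - 3627 = 1 - 3627 = -3626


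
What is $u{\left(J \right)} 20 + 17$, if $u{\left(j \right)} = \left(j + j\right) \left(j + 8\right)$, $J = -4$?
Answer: $-623$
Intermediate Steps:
$u{\left(j \right)} = 2 j \left(8 + j\right)$
$u{\left(J \right)} 20 + 17 = 2 \left(-4\right) \left(8 - 4\right) 20 + 17 = 2 \left(-4\right) 4 \cdot 20 + 17 = \left(-32\right) 20 + 17 = -640 + 17 = -623$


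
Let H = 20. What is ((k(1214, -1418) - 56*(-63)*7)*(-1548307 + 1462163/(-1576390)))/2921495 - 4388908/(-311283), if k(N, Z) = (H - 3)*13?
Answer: -18910726608183989783923/1433587554035913150 ≈ -13191.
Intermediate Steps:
k(N, Z) = 221 (k(N, Z) = (20 - 3)*13 = 17*13 = 221)
((k(1214, -1418) - 56*(-63)*7)*(-1548307 + 1462163/(-1576390)))/2921495 - 4388908/(-311283) = ((221 - 56*(-63)*7)*(-1548307 + 1462163/(-1576390)))/2921495 - 4388908/(-311283) = ((221 + 3528*7)*(-1548307 + 1462163*(-1/1576390)))*(1/2921495) - 4388908*(-1/311283) = ((221 + 24696)*(-1548307 - 1462163/1576390))*(1/2921495) + 4388908/311283 = (24917*(-2440737133893/1576390))*(1/2921495) + 4388908/311283 = -60815847165211881/1576390*1/2921495 + 4388908/311283 = -60815847165211881/4605415503050 + 4388908/311283 = -18910726608183989783923/1433587554035913150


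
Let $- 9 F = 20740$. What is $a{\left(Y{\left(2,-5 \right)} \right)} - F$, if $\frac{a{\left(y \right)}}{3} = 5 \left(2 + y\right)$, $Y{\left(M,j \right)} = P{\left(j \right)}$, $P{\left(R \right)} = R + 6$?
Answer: $\frac{21145}{9} \approx 2349.4$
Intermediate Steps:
$P{\left(R \right)} = 6 + R$
$Y{\left(M,j \right)} = 6 + j$
$a{\left(y \right)} = 30 + 15 y$ ($a{\left(y \right)} = 3 \cdot 5 \left(2 + y\right) = 3 \left(10 + 5 y\right) = 30 + 15 y$)
$F = - \frac{20740}{9}$ ($F = \left(- \frac{1}{9}\right) 20740 = - \frac{20740}{9} \approx -2304.4$)
$a{\left(Y{\left(2,-5 \right)} \right)} - F = \left(30 + 15 \left(6 - 5\right)\right) - - \frac{20740}{9} = \left(30 + 15 \cdot 1\right) + \frac{20740}{9} = \left(30 + 15\right) + \frac{20740}{9} = 45 + \frac{20740}{9} = \frac{21145}{9}$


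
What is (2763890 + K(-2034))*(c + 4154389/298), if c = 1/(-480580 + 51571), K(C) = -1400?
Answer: 820583966455514245/21307447 ≈ 3.8512e+10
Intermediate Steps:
c = -1/429009 (c = 1/(-429009) = -1/429009 ≈ -2.3310e-6)
(2763890 + K(-2034))*(c + 4154389/298) = (2763890 - 1400)*(-1/429009 + 4154389/298) = 2762490*(-1/429009 + 4154389*(1/298)) = 2762490*(-1/429009 + 4154389/298) = 2762490*(1782270270203/127844682) = 820583966455514245/21307447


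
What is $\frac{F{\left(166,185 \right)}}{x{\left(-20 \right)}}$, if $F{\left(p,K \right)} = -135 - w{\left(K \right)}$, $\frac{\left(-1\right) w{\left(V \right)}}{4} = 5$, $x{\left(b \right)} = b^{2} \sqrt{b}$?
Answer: $\frac{23 i \sqrt{5}}{800} \approx 0.064287 i$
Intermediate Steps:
$x{\left(b \right)} = b^{\frac{5}{2}}$
$w{\left(V \right)} = -20$ ($w{\left(V \right)} = \left(-4\right) 5 = -20$)
$F{\left(p,K \right)} = -115$ ($F{\left(p,K \right)} = -135 - -20 = -135 + 20 = -115$)
$\frac{F{\left(166,185 \right)}}{x{\left(-20 \right)}} = - \frac{115}{\left(-20\right)^{\frac{5}{2}}} = - \frac{115}{800 i \sqrt{5}} = - 115 \left(- \frac{i \sqrt{5}}{4000}\right) = \frac{23 i \sqrt{5}}{800}$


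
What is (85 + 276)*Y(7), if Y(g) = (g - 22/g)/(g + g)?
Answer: 9747/98 ≈ 99.459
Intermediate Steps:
Y(g) = (g - 22/g)/(2*g) (Y(g) = (g - 22/g)/((2*g)) = (g - 22/g)*(1/(2*g)) = (g - 22/g)/(2*g))
(85 + 276)*Y(7) = (85 + 276)*(1/2 - 11/7**2) = 361*(1/2 - 11*1/49) = 361*(1/2 - 11/49) = 361*(27/98) = 9747/98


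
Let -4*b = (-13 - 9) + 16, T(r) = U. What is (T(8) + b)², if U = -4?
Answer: 25/4 ≈ 6.2500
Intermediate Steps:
T(r) = -4
b = 3/2 (b = -((-13 - 9) + 16)/4 = -(-22 + 16)/4 = -¼*(-6) = 3/2 ≈ 1.5000)
(T(8) + b)² = (-4 + 3/2)² = (-5/2)² = 25/4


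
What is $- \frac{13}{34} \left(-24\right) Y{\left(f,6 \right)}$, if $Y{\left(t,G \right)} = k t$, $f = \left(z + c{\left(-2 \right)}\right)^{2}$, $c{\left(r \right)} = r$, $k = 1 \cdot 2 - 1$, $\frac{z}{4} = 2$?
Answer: $\frac{5616}{17} \approx 330.35$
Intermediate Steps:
$z = 8$ ($z = 4 \cdot 2 = 8$)
$k = 1$ ($k = 2 - 1 = 1$)
$f = 36$ ($f = \left(8 - 2\right)^{2} = 6^{2} = 36$)
$Y{\left(t,G \right)} = t$ ($Y{\left(t,G \right)} = 1 t = t$)
$- \frac{13}{34} \left(-24\right) Y{\left(f,6 \right)} = - \frac{13}{34} \left(-24\right) 36 = \left(-13\right) \frac{1}{34} \left(-24\right) 36 = \left(- \frac{13}{34}\right) \left(-24\right) 36 = \frac{156}{17} \cdot 36 = \frac{5616}{17}$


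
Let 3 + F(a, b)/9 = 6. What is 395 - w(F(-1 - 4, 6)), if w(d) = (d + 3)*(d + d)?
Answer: -1225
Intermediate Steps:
F(a, b) = 27 (F(a, b) = -27 + 9*6 = -27 + 54 = 27)
w(d) = 2*d*(3 + d) (w(d) = (3 + d)*(2*d) = 2*d*(3 + d))
395 - w(F(-1 - 4, 6)) = 395 - 2*27*(3 + 27) = 395 - 2*27*30 = 395 - 1*1620 = 395 - 1620 = -1225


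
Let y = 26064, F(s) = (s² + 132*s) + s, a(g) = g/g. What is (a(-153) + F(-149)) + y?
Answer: 28449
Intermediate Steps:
a(g) = 1
F(s) = s² + 133*s
(a(-153) + F(-149)) + y = (1 - 149*(133 - 149)) + 26064 = (1 - 149*(-16)) + 26064 = (1 + 2384) + 26064 = 2385 + 26064 = 28449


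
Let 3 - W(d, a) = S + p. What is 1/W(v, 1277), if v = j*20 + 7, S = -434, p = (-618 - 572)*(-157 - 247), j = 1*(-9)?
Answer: -1/480323 ≈ -2.0819e-6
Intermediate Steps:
j = -9
p = 480760 (p = -1190*(-404) = 480760)
v = -173 (v = -9*20 + 7 = -180 + 7 = -173)
W(d, a) = -480323 (W(d, a) = 3 - (-434 + 480760) = 3 - 1*480326 = 3 - 480326 = -480323)
1/W(v, 1277) = 1/(-480323) = -1/480323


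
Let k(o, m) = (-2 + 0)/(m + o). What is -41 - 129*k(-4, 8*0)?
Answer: -211/2 ≈ -105.50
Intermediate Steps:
k(o, m) = -2/(m + o)
-41 - 129*k(-4, 8*0) = -41 - (-258)/(8*0 - 4) = -41 - (-258)/(0 - 4) = -41 - (-258)/(-4) = -41 - (-258)*(-1)/4 = -41 - 129*½ = -41 - 129/2 = -211/2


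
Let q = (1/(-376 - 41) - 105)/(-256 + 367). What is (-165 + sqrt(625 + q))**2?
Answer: (2545785 - sqrt(148558584227))**2/238054041 ≈ 19605.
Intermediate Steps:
q = -43786/46287 (q = (1/(-417) - 105)/111 = (-1/417 - 105)*(1/111) = -43786/417*1/111 = -43786/46287 ≈ -0.94597)
(-165 + sqrt(625 + q))**2 = (-165 + sqrt(625 - 43786/46287))**2 = (-165 + sqrt(28885589/46287))**2 = (-165 + sqrt(148558584227)/15429)**2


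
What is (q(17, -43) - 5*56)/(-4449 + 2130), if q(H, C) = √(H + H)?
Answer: 280/2319 - √34/2319 ≈ 0.11823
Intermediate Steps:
q(H, C) = √2*√H (q(H, C) = √(2*H) = √2*√H)
(q(17, -43) - 5*56)/(-4449 + 2130) = (√2*√17 - 5*56)/(-4449 + 2130) = (√34 - 280)/(-2319) = (-280 + √34)*(-1/2319) = 280/2319 - √34/2319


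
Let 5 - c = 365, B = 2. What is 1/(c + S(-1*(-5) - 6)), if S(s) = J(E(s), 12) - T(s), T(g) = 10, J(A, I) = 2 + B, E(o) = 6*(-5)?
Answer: -1/366 ≈ -0.0027322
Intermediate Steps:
E(o) = -30
J(A, I) = 4 (J(A, I) = 2 + 2 = 4)
c = -360 (c = 5 - 1*365 = 5 - 365 = -360)
S(s) = -6 (S(s) = 4 - 1*10 = 4 - 10 = -6)
1/(c + S(-1*(-5) - 6)) = 1/(-360 - 6) = 1/(-366) = -1/366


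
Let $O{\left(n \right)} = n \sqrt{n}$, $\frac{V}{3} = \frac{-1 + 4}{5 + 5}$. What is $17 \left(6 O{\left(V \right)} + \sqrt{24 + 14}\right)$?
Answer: $17 \sqrt{38} + \frac{1377 \sqrt{10}}{50} \approx 191.88$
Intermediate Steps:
$V = \frac{9}{10}$ ($V = 3 \frac{-1 + 4}{5 + 5} = 3 \cdot \frac{3}{10} = \frac{9}{10} \approx 0.9$)
$O{\left(n \right)} = n^{\frac{3}{2}}$
$17 \left(6 O{\left(V \right)} + \sqrt{24 + 14}\right) = 17 \left(6 \left(\frac{9}{10}\right)^{\frac{3}{2}} + \sqrt{24 + 14}\right) = 17 \left(6 \frac{27 \sqrt{10}}{100} + \sqrt{38}\right) = 17 \left(\frac{81 \sqrt{10}}{50} + \sqrt{38}\right) = 17 \left(\sqrt{38} + \frac{81 \sqrt{10}}{50}\right) = 17 \sqrt{38} + \frac{1377 \sqrt{10}}{50}$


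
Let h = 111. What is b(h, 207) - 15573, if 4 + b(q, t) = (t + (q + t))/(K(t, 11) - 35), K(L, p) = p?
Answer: -124791/8 ≈ -15599.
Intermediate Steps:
b(q, t) = -4 - t/12 - q/24 (b(q, t) = -4 + (t + (q + t))/(11 - 35) = -4 + (q + 2*t)/(-24) = -4 + (q + 2*t)*(-1/24) = -4 + (-t/12 - q/24) = -4 - t/12 - q/24)
b(h, 207) - 15573 = (-4 - 1/12*207 - 1/24*111) - 15573 = (-4 - 69/4 - 37/8) - 15573 = -207/8 - 15573 = -124791/8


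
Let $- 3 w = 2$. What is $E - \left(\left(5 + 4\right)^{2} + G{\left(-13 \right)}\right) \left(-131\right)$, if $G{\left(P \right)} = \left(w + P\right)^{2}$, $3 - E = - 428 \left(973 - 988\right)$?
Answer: $\frac{257957}{9} \approx 28662.0$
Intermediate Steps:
$E = -6417$ ($E = 3 - - 428 \left(973 - 988\right) = 3 - \left(-428\right) \left(-15\right) = 3 - 6420 = -6417$)
$w = - \frac{2}{3}$ ($w = \left(- \frac{1}{3}\right) 2 = - \frac{2}{3} \approx -0.66667$)
$G{\left(P \right)} = \left(- \frac{2}{3} + P\right)^{2}$
$E - \left(\left(5 + 4\right)^{2} + G{\left(-13 \right)}\right) \left(-131\right) = -6417 - \left(\left(5 + 4\right)^{2} + \frac{\left(-2 + 3 \left(-13\right)\right)^{2}}{9}\right) \left(-131\right) = -6417 - \left(9^{2} + \frac{\left(-2 - 39\right)^{2}}{9}\right) \left(-131\right) = -6417 - \left(81 + \frac{\left(-41\right)^{2}}{9}\right) \left(-131\right) = -6417 - \left(81 + \frac{1}{9} \cdot 1681\right) \left(-131\right) = -6417 - \left(81 + \frac{1681}{9}\right) \left(-131\right) = -6417 - \frac{2410}{9} \left(-131\right) = -6417 - - \frac{315710}{9} = -6417 + \frac{315710}{9} = \frac{257957}{9}$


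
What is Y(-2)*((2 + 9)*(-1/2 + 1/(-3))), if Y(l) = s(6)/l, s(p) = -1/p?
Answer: -55/72 ≈ -0.76389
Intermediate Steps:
Y(l) = -1/(6*l) (Y(l) = (-1/6)/l = (-1*⅙)/l = -1/(6*l))
Y(-2)*((2 + 9)*(-1/2 + 1/(-3))) = (-⅙/(-2))*((2 + 9)*(-1/2 + 1/(-3))) = (-⅙*(-½))*(11*(-1*½ + 1*(-⅓))) = (11*(-½ - ⅓))/12 = (11*(-⅚))/12 = (1/12)*(-55/6) = -55/72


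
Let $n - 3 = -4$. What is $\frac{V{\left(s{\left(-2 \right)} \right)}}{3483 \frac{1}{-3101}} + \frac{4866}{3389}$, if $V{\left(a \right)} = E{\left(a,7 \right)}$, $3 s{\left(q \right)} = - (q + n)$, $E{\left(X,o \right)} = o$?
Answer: $- \frac{56616745}{11803887} \approx -4.7964$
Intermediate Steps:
$n = -1$ ($n = 3 - 4 = -1$)
$s{\left(q \right)} = \frac{1}{3} - \frac{q}{3}$ ($s{\left(q \right)} = \frac{\left(-1\right) \left(q - 1\right)}{3} = \frac{\left(-1\right) \left(-1 + q\right)}{3} = \frac{1 - q}{3} = \frac{1}{3} - \frac{q}{3}$)
$V{\left(a \right)} = 7$
$\frac{V{\left(s{\left(-2 \right)} \right)}}{3483 \frac{1}{-3101}} + \frac{4866}{3389} = \frac{7}{3483 \frac{1}{-3101}} + \frac{4866}{3389} = \frac{7}{3483 \left(- \frac{1}{3101}\right)} + 4866 \cdot \frac{1}{3389} = \frac{7}{- \frac{3483}{3101}} + \frac{4866}{3389} = 7 \left(- \frac{3101}{3483}\right) + \frac{4866}{3389} = - \frac{21707}{3483} + \frac{4866}{3389} = - \frac{56616745}{11803887}$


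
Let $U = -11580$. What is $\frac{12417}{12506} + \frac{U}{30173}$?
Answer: $\frac{17679897}{29026426} \approx 0.6091$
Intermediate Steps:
$\frac{12417}{12506} + \frac{U}{30173} = \frac{12417}{12506} - \frac{11580}{30173} = \frac{17679897}{29026426}$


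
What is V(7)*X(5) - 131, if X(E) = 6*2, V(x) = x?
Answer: -47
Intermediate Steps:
X(E) = 12
V(7)*X(5) - 131 = 7*12 - 131 = 84 - 131 = -47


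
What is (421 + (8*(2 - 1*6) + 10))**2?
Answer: 159201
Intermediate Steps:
(421 + (8*(2 - 1*6) + 10))**2 = (421 + (8*(2 - 6) + 10))**2 = (421 + (8*(-4) + 10))**2 = (421 + (-32 + 10))**2 = (421 - 22)**2 = 399**2 = 159201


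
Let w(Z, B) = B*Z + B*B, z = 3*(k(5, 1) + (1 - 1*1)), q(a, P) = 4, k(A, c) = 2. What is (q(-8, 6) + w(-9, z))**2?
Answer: 196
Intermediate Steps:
z = 6 (z = 3*(2 + (1 - 1*1)) = 3*(2 + (1 - 1)) = 3*(2 + 0) = 3*2 = 6)
w(Z, B) = B**2 + B*Z (w(Z, B) = B*Z + B**2 = B**2 + B*Z)
(q(-8, 6) + w(-9, z))**2 = (4 + 6*(6 - 9))**2 = (4 + 6*(-3))**2 = (4 - 18)**2 = (-14)**2 = 196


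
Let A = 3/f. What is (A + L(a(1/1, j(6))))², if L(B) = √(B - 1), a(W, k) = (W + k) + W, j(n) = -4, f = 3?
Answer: (1 + I*√3)² ≈ -2.0 + 3.4641*I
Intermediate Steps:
A = 1 (A = 3/3 = 3*(⅓) = 1)
a(W, k) = k + 2*W
L(B) = √(-1 + B)
(A + L(a(1/1, j(6))))² = (1 + √(-1 + (-4 + 2*(1/1))))² = (1 + √(-1 + (-4 + 2*(1*1))))² = (1 + √(-1 + (-4 + 2*1)))² = (1 + √(-1 + (-4 + 2)))² = (1 + √(-1 - 2))² = (1 + √(-3))² = (1 + I*√3)²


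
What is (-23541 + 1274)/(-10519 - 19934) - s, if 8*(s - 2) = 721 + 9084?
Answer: -298900777/243624 ≈ -1226.9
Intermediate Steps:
s = 9821/8 (s = 2 + (721 + 9084)/8 = 2 + (⅛)*9805 = 2 + 9805/8 = 9821/8 ≈ 1227.6)
(-23541 + 1274)/(-10519 - 19934) - s = (-23541 + 1274)/(-10519 - 19934) - 1*9821/8 = -22267/(-30453) - 9821/8 = -22267*(-1/30453) - 9821/8 = 22267/30453 - 9821/8 = -298900777/243624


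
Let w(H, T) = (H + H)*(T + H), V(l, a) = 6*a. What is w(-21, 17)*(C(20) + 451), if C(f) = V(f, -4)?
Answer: 71736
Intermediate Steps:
C(f) = -24 (C(f) = 6*(-4) = -24)
w(H, T) = 2*H*(H + T) (w(H, T) = (2*H)*(H + T) = 2*H*(H + T))
w(-21, 17)*(C(20) + 451) = (2*(-21)*(-21 + 17))*(-24 + 451) = (2*(-21)*(-4))*427 = 168*427 = 71736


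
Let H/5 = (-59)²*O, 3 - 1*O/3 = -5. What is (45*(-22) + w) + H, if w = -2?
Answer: 416728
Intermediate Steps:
O = 24 (O = 9 - 3*(-5) = 9 + 15 = 24)
H = 417720 (H = 5*((-59)²*24) = 5*(3481*24) = 5*83544 = 417720)
(45*(-22) + w) + H = (45*(-22) - 2) + 417720 = (-990 - 2) + 417720 = -992 + 417720 = 416728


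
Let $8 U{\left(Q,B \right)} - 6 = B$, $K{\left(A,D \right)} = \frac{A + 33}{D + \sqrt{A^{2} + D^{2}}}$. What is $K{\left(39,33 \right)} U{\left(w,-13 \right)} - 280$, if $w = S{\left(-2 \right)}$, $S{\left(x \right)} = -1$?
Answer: $- \frac{47089}{169} - \frac{21 \sqrt{290}}{169} \approx -280.75$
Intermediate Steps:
$w = -1$
$K{\left(A,D \right)} = \frac{33 + A}{D + \sqrt{A^{2} + D^{2}}}$
$U{\left(Q,B \right)} = \frac{3}{4} + \frac{B}{8}$
$K{\left(39,33 \right)} U{\left(w,-13 \right)} - 280 = \frac{33 + 39}{33 + \sqrt{39^{2} + 33^{2}}} \left(\frac{3}{4} + \frac{1}{8} \left(-13\right)\right) - 280 = \frac{1}{33 + \sqrt{1521 + 1089}} \cdot 72 \left(\frac{3}{4} - \frac{13}{8}\right) - 280 = \frac{1}{33 + \sqrt{2610}} \cdot 72 \left(- \frac{7}{8}\right) - 280 = \frac{1}{33 + 3 \sqrt{290}} \cdot 72 \left(- \frac{7}{8}\right) - 280 = \frac{72}{33 + 3 \sqrt{290}} \left(- \frac{7}{8}\right) - 280 = - \frac{63}{33 + 3 \sqrt{290}} - 280 = -280 - \frac{63}{33 + 3 \sqrt{290}}$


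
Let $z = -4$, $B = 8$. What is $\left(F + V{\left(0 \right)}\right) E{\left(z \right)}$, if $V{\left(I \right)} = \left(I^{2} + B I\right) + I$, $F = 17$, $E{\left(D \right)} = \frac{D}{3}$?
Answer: $- \frac{68}{3} \approx -22.667$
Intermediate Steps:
$E{\left(D \right)} = \frac{D}{3}$ ($E{\left(D \right)} = D \frac{1}{3} = \frac{D}{3}$)
$V{\left(I \right)} = I^{2} + 9 I$ ($V{\left(I \right)} = \left(I^{2} + 8 I\right) + I = I^{2} + 9 I$)
$\left(F + V{\left(0 \right)}\right) E{\left(z \right)} = \left(17 + 0 \left(9 + 0\right)\right) \frac{1}{3} \left(-4\right) = \left(17 + 0 \cdot 9\right) \left(- \frac{4}{3}\right) = \left(17 + 0\right) \left(- \frac{4}{3}\right) = 17 \left(- \frac{4}{3}\right) = - \frac{68}{3}$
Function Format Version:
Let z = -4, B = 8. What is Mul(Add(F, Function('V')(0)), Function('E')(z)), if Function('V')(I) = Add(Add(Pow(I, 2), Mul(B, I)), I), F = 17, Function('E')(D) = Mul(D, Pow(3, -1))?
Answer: Rational(-68, 3) ≈ -22.667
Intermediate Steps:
Function('E')(D) = Mul(Rational(1, 3), D) (Function('E')(D) = Mul(D, Rational(1, 3)) = Mul(Rational(1, 3), D))
Function('V')(I) = Add(Pow(I, 2), Mul(9, I)) (Function('V')(I) = Add(Add(Pow(I, 2), Mul(8, I)), I) = Add(Pow(I, 2), Mul(9, I)))
Mul(Add(F, Function('V')(0)), Function('E')(z)) = Mul(Add(17, Mul(0, Add(9, 0))), Mul(Rational(1, 3), -4)) = Mul(Add(17, Mul(0, 9)), Rational(-4, 3)) = Mul(Add(17, 0), Rational(-4, 3)) = Mul(17, Rational(-4, 3)) = Rational(-68, 3)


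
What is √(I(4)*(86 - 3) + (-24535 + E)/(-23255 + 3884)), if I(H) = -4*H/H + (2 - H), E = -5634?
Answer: I*√186282945519/19371 ≈ 22.281*I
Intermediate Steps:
I(H) = -2 - H (I(H) = -4*1 + (2 - H) = -4 + (2 - H) = -2 - H)
√(I(4)*(86 - 3) + (-24535 + E)/(-23255 + 3884)) = √((-2 - 1*4)*(86 - 3) + (-24535 - 5634)/(-23255 + 3884)) = √((-2 - 4)*83 - 30169/(-19371)) = √(-6*83 - 30169*(-1/19371)) = √(-498 + 30169/19371) = √(-9616589/19371) = I*√186282945519/19371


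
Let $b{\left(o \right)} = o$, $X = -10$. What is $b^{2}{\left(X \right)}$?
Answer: $100$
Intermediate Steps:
$b^{2}{\left(X \right)} = \left(-10\right)^{2} = 100$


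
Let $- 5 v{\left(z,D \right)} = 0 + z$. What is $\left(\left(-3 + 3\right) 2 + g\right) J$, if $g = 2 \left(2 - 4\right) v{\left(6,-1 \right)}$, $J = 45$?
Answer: $216$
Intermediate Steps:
$v{\left(z,D \right)} = - \frac{z}{5}$ ($v{\left(z,D \right)} = - \frac{0 + z}{5} = - \frac{z}{5}$)
$g = \frac{24}{5}$ ($g = 2 \left(2 - 4\right) \left(\left(- \frac{1}{5}\right) 6\right) = 2 \left(2 - 4\right) \left(- \frac{6}{5}\right) = 2 \left(-2\right) \left(- \frac{6}{5}\right) = \left(-4\right) \left(- \frac{6}{5}\right) = \frac{24}{5} \approx 4.8$)
$\left(\left(-3 + 3\right) 2 + g\right) J = \left(\left(-3 + 3\right) 2 + \frac{24}{5}\right) 45 = \left(0 \cdot 2 + \frac{24}{5}\right) 45 = \left(0 + \frac{24}{5}\right) 45 = \frac{24}{5} \cdot 45 = 216$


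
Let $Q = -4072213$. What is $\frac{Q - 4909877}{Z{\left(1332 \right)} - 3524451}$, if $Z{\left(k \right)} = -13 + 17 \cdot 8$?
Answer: $\frac{499005}{195796} \approx 2.5486$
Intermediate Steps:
$Z{\left(k \right)} = 123$ ($Z{\left(k \right)} = -13 + 136 = 123$)
$\frac{Q - 4909877}{Z{\left(1332 \right)} - 3524451} = \frac{-4072213 - 4909877}{123 - 3524451} = - \frac{8982090}{-3524328} = \left(-8982090\right) \left(- \frac{1}{3524328}\right) = \frac{499005}{195796}$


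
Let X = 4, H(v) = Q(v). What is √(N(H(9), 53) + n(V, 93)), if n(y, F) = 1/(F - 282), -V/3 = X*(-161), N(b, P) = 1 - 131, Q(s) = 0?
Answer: I*√515991/63 ≈ 11.402*I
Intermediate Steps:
H(v) = 0
N(b, P) = -130
V = 1932 (V = -12*(-161) = -3*(-644) = 1932)
n(y, F) = 1/(-282 + F)
√(N(H(9), 53) + n(V, 93)) = √(-130 + 1/(-282 + 93)) = √(-130 + 1/(-189)) = √(-130 - 1/189) = √(-24571/189) = I*√515991/63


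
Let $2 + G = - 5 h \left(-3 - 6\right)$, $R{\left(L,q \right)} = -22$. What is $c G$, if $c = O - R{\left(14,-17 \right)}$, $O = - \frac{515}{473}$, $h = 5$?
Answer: $\frac{2205693}{473} \approx 4663.2$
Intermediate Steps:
$O = - \frac{515}{473}$ ($O = \left(-515\right) \frac{1}{473} = - \frac{515}{473} \approx -1.0888$)
$c = \frac{9891}{473}$ ($c = - \frac{515}{473} - -22 = - \frac{515}{473} + 22 = \frac{9891}{473} \approx 20.911$)
$G = 223$ ($G = -2 + \left(-5\right) 5 \left(-3 - 6\right) = -2 - 25 \left(-3 - 6\right) = -2 - -225 = -2 + 225 = 223$)
$c G = \frac{9891}{473} \cdot 223 = \frac{2205693}{473}$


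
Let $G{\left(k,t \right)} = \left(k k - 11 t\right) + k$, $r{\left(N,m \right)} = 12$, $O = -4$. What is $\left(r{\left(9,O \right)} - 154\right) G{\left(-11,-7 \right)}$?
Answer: $-26554$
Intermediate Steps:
$G{\left(k,t \right)} = k + k^{2} - 11 t$ ($G{\left(k,t \right)} = \left(k^{2} - 11 t\right) + k = k + k^{2} - 11 t$)
$\left(r{\left(9,O \right)} - 154\right) G{\left(-11,-7 \right)} = \left(12 - 154\right) \left(-11 + \left(-11\right)^{2} - -77\right) = - 142 \left(-11 + 121 + 77\right) = \left(-142\right) 187 = -26554$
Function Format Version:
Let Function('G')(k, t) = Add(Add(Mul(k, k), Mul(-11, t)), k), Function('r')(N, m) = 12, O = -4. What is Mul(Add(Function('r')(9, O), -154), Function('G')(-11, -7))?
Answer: -26554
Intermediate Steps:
Function('G')(k, t) = Add(k, Pow(k, 2), Mul(-11, t)) (Function('G')(k, t) = Add(Add(Pow(k, 2), Mul(-11, t)), k) = Add(k, Pow(k, 2), Mul(-11, t)))
Mul(Add(Function('r')(9, O), -154), Function('G')(-11, -7)) = Mul(Add(12, -154), Add(-11, Pow(-11, 2), Mul(-11, -7))) = Mul(-142, Add(-11, 121, 77)) = Mul(-142, 187) = -26554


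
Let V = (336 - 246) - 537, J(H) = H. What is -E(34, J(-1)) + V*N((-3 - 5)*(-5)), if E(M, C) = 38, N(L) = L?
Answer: -17918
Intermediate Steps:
V = -447 (V = 90 - 537 = -447)
-E(34, J(-1)) + V*N((-3 - 5)*(-5)) = -1*38 - 447*(-3 - 5)*(-5) = -38 - (-3576)*(-5) = -38 - 447*40 = -38 - 17880 = -17918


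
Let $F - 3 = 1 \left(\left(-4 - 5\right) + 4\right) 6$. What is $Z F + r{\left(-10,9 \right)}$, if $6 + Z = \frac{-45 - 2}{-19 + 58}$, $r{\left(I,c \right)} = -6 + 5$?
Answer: $\frac{2516}{13} \approx 193.54$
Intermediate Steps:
$r{\left(I,c \right)} = -1$
$Z = - \frac{281}{39}$ ($Z = -6 + \frac{-45 - 2}{-19 + 58} = -6 - \frac{47}{39} = - \frac{281}{39} \approx -7.2051$)
$F = -27$ ($F = 3 + 1 \left(\left(-4 - 5\right) + 4\right) 6 = 3 + 1 \left(-9 + 4\right) 6 = 3 + 1 \left(-5\right) 6 = 3 - 30 = -27$)
$Z F + r{\left(-10,9 \right)} = \left(- \frac{281}{39}\right) \left(-27\right) - 1 = \frac{2529}{13} - 1 = \frac{2516}{13}$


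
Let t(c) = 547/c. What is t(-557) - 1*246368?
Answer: -137227523/557 ≈ -2.4637e+5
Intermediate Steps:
t(-557) - 1*246368 = 547/(-557) - 1*246368 = 547*(-1/557) - 246368 = -547/557 - 246368 = -137227523/557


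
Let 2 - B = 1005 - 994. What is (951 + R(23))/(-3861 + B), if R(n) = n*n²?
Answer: -6559/1935 ≈ -3.3897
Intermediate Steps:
B = -9 (B = 2 - (1005 - 994) = 2 - 1*11 = 2 - 11 = -9)
R(n) = n³
(951 + R(23))/(-3861 + B) = (951 + 23³)/(-3861 - 9) = (951 + 12167)/(-3870) = 13118*(-1/3870) = -6559/1935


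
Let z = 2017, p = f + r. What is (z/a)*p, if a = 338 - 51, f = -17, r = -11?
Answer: -8068/41 ≈ -196.78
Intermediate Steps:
a = 287
p = -28 (p = -17 - 11 = -28)
(z/a)*p = (2017/287)*(-28) = -8068/41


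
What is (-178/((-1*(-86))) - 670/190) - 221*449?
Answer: -81074665/817 ≈ -99235.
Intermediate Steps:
(-178/((-1*(-86))) - 670/190) - 221*449 = (-178/86 - 670*1/190) - 99229 = (-178*1/86 - 67/19) - 99229 = (-89/43 - 67/19) - 99229 = -4572/817 - 99229 = -81074665/817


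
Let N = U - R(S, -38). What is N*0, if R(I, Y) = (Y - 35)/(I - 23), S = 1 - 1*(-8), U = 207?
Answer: 0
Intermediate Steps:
S = 9 (S = 1 + 8 = 9)
R(I, Y) = (-35 + Y)/(-23 + I)
N = 2825/14 (N = 207 - (-35 - 38)/(-23 + 9) = 207 - (-73)/(-14) = 207 - (-1)*(-73)/14 = 207 - 1*73/14 = 207 - 73/14 = 2825/14 ≈ 201.79)
N*0 = (2825/14)*0 = 0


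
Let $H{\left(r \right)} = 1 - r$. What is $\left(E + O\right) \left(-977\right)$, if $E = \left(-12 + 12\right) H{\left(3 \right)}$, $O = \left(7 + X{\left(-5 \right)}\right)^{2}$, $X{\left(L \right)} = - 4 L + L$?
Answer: $-472868$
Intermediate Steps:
$X{\left(L \right)} = - 3 L$
$O = 484$ ($O = \left(7 - -15\right)^{2} = \left(7 + 15\right)^{2} = 22^{2} = 484$)
$E = 0$ ($E = \left(-12 + 12\right) \left(1 - 3\right) = 0 \left(1 - 3\right) = 0 \left(-2\right) = 0$)
$\left(E + O\right) \left(-977\right) = \left(0 + 484\right) \left(-977\right) = 484 \left(-977\right) = -472868$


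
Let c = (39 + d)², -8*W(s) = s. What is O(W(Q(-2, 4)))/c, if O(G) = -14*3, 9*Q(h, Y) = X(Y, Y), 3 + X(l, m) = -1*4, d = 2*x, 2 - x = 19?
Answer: -42/25 ≈ -1.6800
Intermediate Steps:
x = -17 (x = 2 - 1*19 = 2 - 19 = -17)
d = -34 (d = 2*(-17) = -34)
X(l, m) = -7 (X(l, m) = -3 - 1*4 = -3 - 4 = -7)
Q(h, Y) = -7/9 (Q(h, Y) = (⅑)*(-7) = -7/9)
W(s) = -s/8
O(G) = -42
c = 25 (c = (39 - 34)² = 5² = 25)
O(W(Q(-2, 4)))/c = -42/25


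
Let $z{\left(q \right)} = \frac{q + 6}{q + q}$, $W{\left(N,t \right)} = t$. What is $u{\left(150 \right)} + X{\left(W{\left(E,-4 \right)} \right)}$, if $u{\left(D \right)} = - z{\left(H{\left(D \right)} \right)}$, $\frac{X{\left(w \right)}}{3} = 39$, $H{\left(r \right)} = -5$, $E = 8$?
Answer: $\frac{1171}{10} \approx 117.1$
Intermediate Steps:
$z{\left(q \right)} = \frac{6 + q}{2 q}$
$X{\left(w \right)} = 117$ ($X{\left(w \right)} = 3 \cdot 39 = 117$)
$u{\left(D \right)} = \frac{1}{10}$ ($u{\left(D \right)} = - \frac{6 - 5}{2 \left(-5\right)} = - \frac{\left(-1\right) 1}{2 \cdot 5} = \left(-1\right) \left(- \frac{1}{10}\right) = \frac{1}{10}$)
$u{\left(150 \right)} + X{\left(W{\left(E,-4 \right)} \right)} = \frac{1}{10} + 117 = \frac{1171}{10}$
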